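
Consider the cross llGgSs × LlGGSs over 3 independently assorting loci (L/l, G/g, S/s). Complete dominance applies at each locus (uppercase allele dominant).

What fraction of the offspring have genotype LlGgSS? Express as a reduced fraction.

llGgSs gametes: lGS×2, lGs×2, lgS×2, lgs×2
LlGGSs gametes: LGS×2, LGs×2, lGS×2, lGs×2
llGgSs×LlGGSs grid (8·8=64): LlGGSS=4 LlGGSs=8 LlGGss=4 LlGgSS=4 LlGgSs=8 LlGgss=4 llGGSS=4 llGGSs=8 llGGss=4 llGgSS=4 llGgSs=8 llGgss=4
LlGgSS hits 4/64; gcd=4; 4÷4/64÷4 = 1/16

P(LlGgSS) = 1/16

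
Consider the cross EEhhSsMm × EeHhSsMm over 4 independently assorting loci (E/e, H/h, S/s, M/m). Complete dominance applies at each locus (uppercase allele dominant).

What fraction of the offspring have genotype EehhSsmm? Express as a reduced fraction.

P(EehhSsmm) = 1/32

EEhhSsMm gametes: EhSM×4, EhSm×4, EhsM×4, Ehsm×4
EeHhSsMm gametes: EHSM×1, EHSm×1, EHsM×1, EHsm×1, EhSM×1, EhSm×1, EhsM×1, Ehsm×1, eHSM×1, eHSm×1, eHsM×1, eHsm×1, ehSM×1, ehSm×1, ehsM×1, ehsm×1
EEhhSsMm×EeHhSsMm grid (16·16=256): EEHhSSMM=4 EEHhSSMm=8 EEHhSSmm=4 EEHhSsMM=8 EEHhSsMm=16 EEHhSsmm=8 EEHhssMM=4 EEHhssMm=8 EEHhssmm=4 EEhhSSMM=4 EEhhSSMm=8 EEhhSSmm=4 EEhhSsMM=8 EEhhSsMm=16 EEhhSsmm=8 EEhhssMM=4 EEhhssMm=8 EEhhssmm=4 EeHhSSMM=4 EeHhSSMm=8 EeHhSSmm=4 EeHhSsMM=8 EeHhSsMm=16 EeHhSsmm=8 EeHhssMM=4 EeHhssMm=8 EeHhssmm=4 EehhSSMM=4 EehhSSMm=8 EehhSSmm=4 EehhSsMM=8 EehhSsMm=16 EehhSsmm=8 EehhssMM=4 EehhssMm=8 Eehhssmm=4
EehhSsmm hits 8/256; gcd=8; 8÷8/256÷8 = 1/32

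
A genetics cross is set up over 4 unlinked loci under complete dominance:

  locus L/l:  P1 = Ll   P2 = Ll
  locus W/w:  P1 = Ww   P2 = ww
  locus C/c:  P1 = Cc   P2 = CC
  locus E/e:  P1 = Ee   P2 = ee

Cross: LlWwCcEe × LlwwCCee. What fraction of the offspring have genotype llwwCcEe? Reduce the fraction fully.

LlWwCcEe gametes: LWCE×1, LWCe×1, LWcE×1, LWce×1, LwCE×1, LwCe×1, LwcE×1, Lwce×1, lWCE×1, lWCe×1, lWcE×1, lWce×1, lwCE×1, lwCe×1, lwcE×1, lwce×1
LlwwCCee gametes: LwCe×8, lwCe×8
LlWwCcEe×LlwwCCee grid (16·16=256): LLWwCCEe=8 LLWwCCee=8 LLWwCcEe=8 LLWwCcee=8 LLwwCCEe=8 LLwwCCee=8 LLwwCcEe=8 LLwwCcee=8 LlWwCCEe=16 LlWwCCee=16 LlWwCcEe=16 LlWwCcee=16 LlwwCCEe=16 LlwwCCee=16 LlwwCcEe=16 LlwwCcee=16 llWwCCEe=8 llWwCCee=8 llWwCcEe=8 llWwCcee=8 llwwCCEe=8 llwwCCee=8 llwwCcEe=8 llwwCcee=8
llwwCcEe hits 8/256; gcd=8; 8÷8/256÷8 = 1/32

P(llwwCcEe) = 1/32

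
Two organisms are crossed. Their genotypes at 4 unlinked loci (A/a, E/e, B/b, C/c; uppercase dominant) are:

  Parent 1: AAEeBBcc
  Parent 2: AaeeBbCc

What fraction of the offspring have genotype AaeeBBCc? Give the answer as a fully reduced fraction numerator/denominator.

P(AaeeBBCc) = 1/16

AAEeBBcc gametes: AEBc×8, AeBc×8
AaeeBbCc gametes: AeBC×2, AeBc×2, AebC×2, Aebc×2, aeBC×2, aeBc×2, aebC×2, aebc×2
AAEeBBcc×AaeeBbCc grid (16·16=256): AAEeBBCc=16 AAEeBBcc=16 AAEeBbCc=16 AAEeBbcc=16 AAeeBBCc=16 AAeeBBcc=16 AAeeBbCc=16 AAeeBbcc=16 AaEeBBCc=16 AaEeBBcc=16 AaEeBbCc=16 AaEeBbcc=16 AaeeBBCc=16 AaeeBBcc=16 AaeeBbCc=16 AaeeBbcc=16
AaeeBBCc hits 16/256; gcd=16; 16÷16/256÷16 = 1/16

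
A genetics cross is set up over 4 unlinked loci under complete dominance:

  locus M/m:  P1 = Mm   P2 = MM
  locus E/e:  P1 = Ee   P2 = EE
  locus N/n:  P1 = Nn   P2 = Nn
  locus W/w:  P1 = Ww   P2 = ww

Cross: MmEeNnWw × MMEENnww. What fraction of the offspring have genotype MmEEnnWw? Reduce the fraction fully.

MmEeNnWw gametes: MENW×1, MENw×1, MEnW×1, MEnw×1, MeNW×1, MeNw×1, MenW×1, Menw×1, mENW×1, mENw×1, mEnW×1, mEnw×1, meNW×1, meNw×1, menW×1, menw×1
MMEENnww gametes: MENw×8, MEnw×8
MmEeNnWw×MMEENnww grid (16·16=256): MMEENNWw=8 MMEENNww=8 MMEENnWw=16 MMEENnww=16 MMEEnnWw=8 MMEEnnww=8 MMEeNNWw=8 MMEeNNww=8 MMEeNnWw=16 MMEeNnww=16 MMEennWw=8 MMEennww=8 MmEENNWw=8 MmEENNww=8 MmEENnWw=16 MmEENnww=16 MmEEnnWw=8 MmEEnnww=8 MmEeNNWw=8 MmEeNNww=8 MmEeNnWw=16 MmEeNnww=16 MmEennWw=8 MmEennww=8
MmEEnnWw hits 8/256; gcd=8; 8÷8/256÷8 = 1/32

P(MmEEnnWw) = 1/32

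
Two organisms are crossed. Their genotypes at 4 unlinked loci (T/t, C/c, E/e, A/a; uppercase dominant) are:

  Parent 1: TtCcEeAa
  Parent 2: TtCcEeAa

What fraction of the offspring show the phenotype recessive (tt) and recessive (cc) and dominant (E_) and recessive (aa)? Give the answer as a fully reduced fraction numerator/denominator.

P(tt cc E_ aa) = 3/256

TtCcEeAa gametes: TCEA×1, TCEa×1, TCeA×1, TCea×1, TcEA×1, TcEa×1, TceA×1, Tcea×1, tCEA×1, tCEa×1, tCeA×1, tCea×1, tcEA×1, tcEa×1, tceA×1, tcea×1
TtCcEeAa gametes: TCEA×1, TCEa×1, TCeA×1, TCea×1, TcEA×1, TcEa×1, TceA×1, Tcea×1, tCEA×1, tCEa×1, tCeA×1, tCea×1, tcEA×1, tcEa×1, tceA×1, tcea×1
TtCcEeAa×TtCcEeAa grid (16·16=256): TTCCEEAA=1 TTCCEEAa=2 TTCCEEaa=1 TTCCEeAA=2 TTCCEeAa=4 TTCCEeaa=2 TTCCeeAA=1 TTCCeeAa=2 TTCCeeaa=1 TTCcEEAA=2 TTCcEEAa=4 TTCcEEaa=2 TTCcEeAA=4 TTCcEeAa=8 TTCcEeaa=4 TTCceeAA=2 TTCceeAa=4 TTCceeaa=2 TTccEEAA=1 TTccEEAa=2 TTccEEaa=1 TTccEeAA=2 TTccEeAa=4 TTccEeaa=2 TTcceeAA=1 TTcceeAa=2 TTcceeaa=1 TtCCEEAA=2 TtCCEEAa=4 TtCCEEaa=2 TtCCEeAA=4 TtCCEeAa=8 TtCCEeaa=4 TtCCeeAA=2 TtCCeeAa=4 TtCCeeaa=2 TtCcEEAA=4 TtCcEEAa=8 TtCcEEaa=4 TtCcEeAA=8 TtCcEeAa=16 TtCcEeaa=8 TtCceeAA=4 TtCceeAa=8 TtCceeaa=4 TtccEEAA=2 TtccEEAa=4 TtccEEaa=2 TtccEeAA=4 TtccEeAa=8 TtccEeaa=4 TtcceeAA=2 TtcceeAa=4 Ttcceeaa=2 ttCCEEAA=1 ttCCEEAa=2 ttCCEEaa=1 ttCCEeAA=2 ttCCEeAa=4 ttCCEeaa=2 ttCCeeAA=1 ttCCeeAa=2 ttCCeeaa=1 ttCcEEAA=2 ttCcEEAa=4 ttCcEEaa=2 ttCcEeAA=4 ttCcEeAa=8 ttCcEeaa=4 ttCceeAA=2 ttCceeAa=4 ttCceeaa=2 ttccEEAA=1 ttccEEAa=2 ttccEEaa=1 ttccEeAA=2 ttccEeAa=4 ttccEeaa=2 ttcceeAA=1 ttcceeAa=2 ttcceeaa=1
tt cc E_ aa hits 3/256; gcd=1; 3÷1/256÷1 = 3/256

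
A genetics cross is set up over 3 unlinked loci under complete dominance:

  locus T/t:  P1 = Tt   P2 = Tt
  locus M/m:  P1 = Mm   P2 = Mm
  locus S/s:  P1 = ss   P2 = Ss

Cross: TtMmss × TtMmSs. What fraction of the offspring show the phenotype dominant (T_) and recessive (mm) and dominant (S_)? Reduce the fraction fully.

P(T_ mm S_) = 3/32

TtMmss gametes: TMs×2, Tms×2, tMs×2, tms×2
TtMmSs gametes: TMS×1, TMs×1, TmS×1, Tms×1, tMS×1, tMs×1, tmS×1, tms×1
TtMmss×TtMmSs grid (8·8=64): TTMMSs=2 TTMMss=2 TTMmSs=4 TTMmss=4 TTmmSs=2 TTmmss=2 TtMMSs=4 TtMMss=4 TtMmSs=8 TtMmss=8 TtmmSs=4 Ttmmss=4 ttMMSs=2 ttMMss=2 ttMmSs=4 ttMmss=4 ttmmSs=2 ttmmss=2
T_ mm S_ hits 6/64; gcd=2; 6÷2/64÷2 = 3/32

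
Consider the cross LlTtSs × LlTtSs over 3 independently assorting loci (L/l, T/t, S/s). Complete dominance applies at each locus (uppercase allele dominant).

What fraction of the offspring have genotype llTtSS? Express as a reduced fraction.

LlTtSs gametes: LTS×1, LTs×1, LtS×1, Lts×1, lTS×1, lTs×1, ltS×1, lts×1
LlTtSs gametes: LTS×1, LTs×1, LtS×1, Lts×1, lTS×1, lTs×1, ltS×1, lts×1
LlTtSs×LlTtSs grid (8·8=64): LLTTSS=1 LLTTSs=2 LLTTss=1 LLTtSS=2 LLTtSs=4 LLTtss=2 LLttSS=1 LLttSs=2 LLttss=1 LlTTSS=2 LlTTSs=4 LlTTss=2 LlTtSS=4 LlTtSs=8 LlTtss=4 LlttSS=2 LlttSs=4 Llttss=2 llTTSS=1 llTTSs=2 llTTss=1 llTtSS=2 llTtSs=4 llTtss=2 llttSS=1 llttSs=2 llttss=1
llTtSS hits 2/64; gcd=2; 2÷2/64÷2 = 1/32

P(llTtSS) = 1/32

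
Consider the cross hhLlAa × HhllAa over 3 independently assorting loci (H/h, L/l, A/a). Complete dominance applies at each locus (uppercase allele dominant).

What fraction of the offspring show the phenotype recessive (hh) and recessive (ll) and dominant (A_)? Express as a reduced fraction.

P(hh ll A_) = 3/16

hhLlAa gametes: hLA×2, hLa×2, hlA×2, hla×2
HhllAa gametes: HlA×2, Hla×2, hlA×2, hla×2
hhLlAa×HhllAa grid (8·8=64): HhLlAA=4 HhLlAa=8 HhLlaa=4 HhllAA=4 HhllAa=8 Hhllaa=4 hhLlAA=4 hhLlAa=8 hhLlaa=4 hhllAA=4 hhllAa=8 hhllaa=4
hh ll A_ hits 12/64; gcd=4; 12÷4/64÷4 = 3/16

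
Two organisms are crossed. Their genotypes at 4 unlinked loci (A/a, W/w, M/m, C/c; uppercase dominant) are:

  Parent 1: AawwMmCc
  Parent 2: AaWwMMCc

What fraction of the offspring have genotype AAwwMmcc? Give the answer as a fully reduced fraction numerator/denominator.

P(AAwwMmcc) = 1/64

AawwMmCc gametes: AwMC×2, AwMc×2, AwmC×2, Awmc×2, awMC×2, awMc×2, awmC×2, awmc×2
AaWwMMCc gametes: AWMC×2, AWMc×2, AwMC×2, AwMc×2, aWMC×2, aWMc×2, awMC×2, awMc×2
AawwMmCc×AaWwMMCc grid (16·16=256): AAWwMMCC=4 AAWwMMCc=8 AAWwMMcc=4 AAWwMmCC=4 AAWwMmCc=8 AAWwMmcc=4 AAwwMMCC=4 AAwwMMCc=8 AAwwMMcc=4 AAwwMmCC=4 AAwwMmCc=8 AAwwMmcc=4 AaWwMMCC=8 AaWwMMCc=16 AaWwMMcc=8 AaWwMmCC=8 AaWwMmCc=16 AaWwMmcc=8 AawwMMCC=8 AawwMMCc=16 AawwMMcc=8 AawwMmCC=8 AawwMmCc=16 AawwMmcc=8 aaWwMMCC=4 aaWwMMCc=8 aaWwMMcc=4 aaWwMmCC=4 aaWwMmCc=8 aaWwMmcc=4 aawwMMCC=4 aawwMMCc=8 aawwMMcc=4 aawwMmCC=4 aawwMmCc=8 aawwMmcc=4
AAwwMmcc hits 4/256; gcd=4; 4÷4/256÷4 = 1/64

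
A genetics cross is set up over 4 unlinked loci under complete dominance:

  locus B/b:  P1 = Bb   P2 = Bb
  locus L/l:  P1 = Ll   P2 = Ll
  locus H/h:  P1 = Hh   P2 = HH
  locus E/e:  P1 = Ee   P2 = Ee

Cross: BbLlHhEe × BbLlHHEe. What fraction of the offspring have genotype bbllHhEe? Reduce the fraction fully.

BbLlHhEe gametes: BLHE×1, BLHe×1, BLhE×1, BLhe×1, BlHE×1, BlHe×1, BlhE×1, Blhe×1, bLHE×1, bLHe×1, bLhE×1, bLhe×1, blHE×1, blHe×1, blhE×1, blhe×1
BbLlHHEe gametes: BLHE×2, BLHe×2, BlHE×2, BlHe×2, bLHE×2, bLHe×2, blHE×2, blHe×2
BbLlHhEe×BbLlHHEe grid (16·16=256): BBLLHHEE=2 BBLLHHEe=4 BBLLHHee=2 BBLLHhEE=2 BBLLHhEe=4 BBLLHhee=2 BBLlHHEE=4 BBLlHHEe=8 BBLlHHee=4 BBLlHhEE=4 BBLlHhEe=8 BBLlHhee=4 BBllHHEE=2 BBllHHEe=4 BBllHHee=2 BBllHhEE=2 BBllHhEe=4 BBllHhee=2 BbLLHHEE=4 BbLLHHEe=8 BbLLHHee=4 BbLLHhEE=4 BbLLHhEe=8 BbLLHhee=4 BbLlHHEE=8 BbLlHHEe=16 BbLlHHee=8 BbLlHhEE=8 BbLlHhEe=16 BbLlHhee=8 BbllHHEE=4 BbllHHEe=8 BbllHHee=4 BbllHhEE=4 BbllHhEe=8 BbllHhee=4 bbLLHHEE=2 bbLLHHEe=4 bbLLHHee=2 bbLLHhEE=2 bbLLHhEe=4 bbLLHhee=2 bbLlHHEE=4 bbLlHHEe=8 bbLlHHee=4 bbLlHhEE=4 bbLlHhEe=8 bbLlHhee=4 bbllHHEE=2 bbllHHEe=4 bbllHHee=2 bbllHhEE=2 bbllHhEe=4 bbllHhee=2
bbllHhEe hits 4/256; gcd=4; 4÷4/256÷4 = 1/64

P(bbllHhEe) = 1/64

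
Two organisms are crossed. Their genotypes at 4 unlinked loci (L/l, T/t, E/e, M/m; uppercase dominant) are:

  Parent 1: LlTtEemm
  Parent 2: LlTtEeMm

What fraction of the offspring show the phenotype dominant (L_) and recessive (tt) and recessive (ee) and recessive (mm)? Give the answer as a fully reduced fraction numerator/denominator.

P(L_ tt ee mm) = 3/128

LlTtEemm gametes: LTEm×2, LTem×2, LtEm×2, Ltem×2, lTEm×2, lTem×2, ltEm×2, ltem×2
LlTtEeMm gametes: LTEM×1, LTEm×1, LTeM×1, LTem×1, LtEM×1, LtEm×1, LteM×1, Ltem×1, lTEM×1, lTEm×1, lTeM×1, lTem×1, ltEM×1, ltEm×1, lteM×1, ltem×1
LlTtEemm×LlTtEeMm grid (16·16=256): LLTTEEMm=2 LLTTEEmm=2 LLTTEeMm=4 LLTTEemm=4 LLTTeeMm=2 LLTTeemm=2 LLTtEEMm=4 LLTtEEmm=4 LLTtEeMm=8 LLTtEemm=8 LLTteeMm=4 LLTteemm=4 LLttEEMm=2 LLttEEmm=2 LLttEeMm=4 LLttEemm=4 LLtteeMm=2 LLtteemm=2 LlTTEEMm=4 LlTTEEmm=4 LlTTEeMm=8 LlTTEemm=8 LlTTeeMm=4 LlTTeemm=4 LlTtEEMm=8 LlTtEEmm=8 LlTtEeMm=16 LlTtEemm=16 LlTteeMm=8 LlTteemm=8 LlttEEMm=4 LlttEEmm=4 LlttEeMm=8 LlttEemm=8 LltteeMm=4 Lltteemm=4 llTTEEMm=2 llTTEEmm=2 llTTEeMm=4 llTTEemm=4 llTTeeMm=2 llTTeemm=2 llTtEEMm=4 llTtEEmm=4 llTtEeMm=8 llTtEemm=8 llTteeMm=4 llTteemm=4 llttEEMm=2 llttEEmm=2 llttEeMm=4 llttEemm=4 lltteeMm=2 lltteemm=2
L_ tt ee mm hits 6/256; gcd=2; 6÷2/256÷2 = 3/128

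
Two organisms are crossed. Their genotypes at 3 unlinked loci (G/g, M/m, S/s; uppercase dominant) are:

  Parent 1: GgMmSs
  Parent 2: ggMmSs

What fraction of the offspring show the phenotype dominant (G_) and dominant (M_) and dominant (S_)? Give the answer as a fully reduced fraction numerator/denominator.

P(G_ M_ S_) = 9/32

GgMmSs gametes: GMS×1, GMs×1, GmS×1, Gms×1, gMS×1, gMs×1, gmS×1, gms×1
ggMmSs gametes: gMS×2, gMs×2, gmS×2, gms×2
GgMmSs×ggMmSs grid (8·8=64): GgMMSS=2 GgMMSs=4 GgMMss=2 GgMmSS=4 GgMmSs=8 GgMmss=4 GgmmSS=2 GgmmSs=4 Ggmmss=2 ggMMSS=2 ggMMSs=4 ggMMss=2 ggMmSS=4 ggMmSs=8 ggMmss=4 ggmmSS=2 ggmmSs=4 ggmmss=2
G_ M_ S_ hits 18/64; gcd=2; 18÷2/64÷2 = 9/32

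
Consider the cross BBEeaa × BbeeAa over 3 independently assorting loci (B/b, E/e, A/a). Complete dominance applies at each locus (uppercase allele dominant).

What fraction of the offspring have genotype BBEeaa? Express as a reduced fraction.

P(BBEeaa) = 1/8

BBEeaa gametes: BEa×4, Bea×4
BbeeAa gametes: BeA×2, Bea×2, beA×2, bea×2
BBEeaa×BbeeAa grid (8·8=64): BBEeAa=8 BBEeaa=8 BBeeAa=8 BBeeaa=8 BbEeAa=8 BbEeaa=8 BbeeAa=8 Bbeeaa=8
BBEeaa hits 8/64; gcd=8; 8÷8/64÷8 = 1/8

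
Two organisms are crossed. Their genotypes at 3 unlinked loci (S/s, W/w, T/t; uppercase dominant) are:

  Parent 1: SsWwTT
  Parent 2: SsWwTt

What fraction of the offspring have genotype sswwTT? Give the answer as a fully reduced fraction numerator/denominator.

SsWwTT gametes: SWT×2, SwT×2, sWT×2, swT×2
SsWwTt gametes: SWT×1, SWt×1, SwT×1, Swt×1, sWT×1, sWt×1, swT×1, swt×1
SsWwTT×SsWwTt grid (8·8=64): SSWWTT=2 SSWWTt=2 SSWwTT=4 SSWwTt=4 SSwwTT=2 SSwwTt=2 SsWWTT=4 SsWWTt=4 SsWwTT=8 SsWwTt=8 SswwTT=4 SswwTt=4 ssWWTT=2 ssWWTt=2 ssWwTT=4 ssWwTt=4 sswwTT=2 sswwTt=2
sswwTT hits 2/64; gcd=2; 2÷2/64÷2 = 1/32

P(sswwTT) = 1/32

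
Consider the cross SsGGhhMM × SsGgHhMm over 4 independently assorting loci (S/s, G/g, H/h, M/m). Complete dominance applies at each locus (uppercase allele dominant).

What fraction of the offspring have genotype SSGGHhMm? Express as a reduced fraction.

P(SSGGHhMm) = 1/32

SsGGhhMM gametes: SGhM×8, sGhM×8
SsGgHhMm gametes: SGHM×1, SGHm×1, SGhM×1, SGhm×1, SgHM×1, SgHm×1, SghM×1, Sghm×1, sGHM×1, sGHm×1, sGhM×1, sGhm×1, sgHM×1, sgHm×1, sghM×1, sghm×1
SsGGhhMM×SsGgHhMm grid (16·16=256): SSGGHhMM=8 SSGGHhMm=8 SSGGhhMM=8 SSGGhhMm=8 SSGgHhMM=8 SSGgHhMm=8 SSGghhMM=8 SSGghhMm=8 SsGGHhMM=16 SsGGHhMm=16 SsGGhhMM=16 SsGGhhMm=16 SsGgHhMM=16 SsGgHhMm=16 SsGghhMM=16 SsGghhMm=16 ssGGHhMM=8 ssGGHhMm=8 ssGGhhMM=8 ssGGhhMm=8 ssGgHhMM=8 ssGgHhMm=8 ssGghhMM=8 ssGghhMm=8
SSGGHhMm hits 8/256; gcd=8; 8÷8/256÷8 = 1/32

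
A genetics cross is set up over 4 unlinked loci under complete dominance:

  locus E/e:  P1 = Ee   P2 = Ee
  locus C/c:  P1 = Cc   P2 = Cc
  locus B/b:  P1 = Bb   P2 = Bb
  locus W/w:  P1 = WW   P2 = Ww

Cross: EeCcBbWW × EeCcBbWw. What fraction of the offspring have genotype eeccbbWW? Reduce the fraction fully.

EeCcBbWW gametes: ECBW×2, ECbW×2, EcBW×2, EcbW×2, eCBW×2, eCbW×2, ecBW×2, ecbW×2
EeCcBbWw gametes: ECBW×1, ECBw×1, ECbW×1, ECbw×1, EcBW×1, EcBw×1, EcbW×1, Ecbw×1, eCBW×1, eCBw×1, eCbW×1, eCbw×1, ecBW×1, ecBw×1, ecbW×1, ecbw×1
EeCcBbWW×EeCcBbWw grid (16·16=256): EECCBBWW=2 EECCBBWw=2 EECCBbWW=4 EECCBbWw=4 EECCbbWW=2 EECCbbWw=2 EECcBBWW=4 EECcBBWw=4 EECcBbWW=8 EECcBbWw=8 EECcbbWW=4 EECcbbWw=4 EEccBBWW=2 EEccBBWw=2 EEccBbWW=4 EEccBbWw=4 EEccbbWW=2 EEccbbWw=2 EeCCBBWW=4 EeCCBBWw=4 EeCCBbWW=8 EeCCBbWw=8 EeCCbbWW=4 EeCCbbWw=4 EeCcBBWW=8 EeCcBBWw=8 EeCcBbWW=16 EeCcBbWw=16 EeCcbbWW=8 EeCcbbWw=8 EeccBBWW=4 EeccBBWw=4 EeccBbWW=8 EeccBbWw=8 EeccbbWW=4 EeccbbWw=4 eeCCBBWW=2 eeCCBBWw=2 eeCCBbWW=4 eeCCBbWw=4 eeCCbbWW=2 eeCCbbWw=2 eeCcBBWW=4 eeCcBBWw=4 eeCcBbWW=8 eeCcBbWw=8 eeCcbbWW=4 eeCcbbWw=4 eeccBBWW=2 eeccBBWw=2 eeccBbWW=4 eeccBbWw=4 eeccbbWW=2 eeccbbWw=2
eeccbbWW hits 2/256; gcd=2; 2÷2/256÷2 = 1/128

P(eeccbbWW) = 1/128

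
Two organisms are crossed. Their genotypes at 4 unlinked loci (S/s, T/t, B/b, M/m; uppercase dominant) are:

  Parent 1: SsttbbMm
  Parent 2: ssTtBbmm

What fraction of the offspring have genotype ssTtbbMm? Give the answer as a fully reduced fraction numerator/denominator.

SsttbbMm gametes: StbM×4, Stbm×4, stbM×4, stbm×4
ssTtBbmm gametes: sTBm×4, sTbm×4, stBm×4, stbm×4
SsttbbMm×ssTtBbmm grid (16·16=256): SsTtBbMm=16 SsTtBbmm=16 SsTtbbMm=16 SsTtbbmm=16 SsttBbMm=16 SsttBbmm=16 SsttbbMm=16 Ssttbbmm=16 ssTtBbMm=16 ssTtBbmm=16 ssTtbbMm=16 ssTtbbmm=16 ssttBbMm=16 ssttBbmm=16 ssttbbMm=16 ssttbbmm=16
ssTtbbMm hits 16/256; gcd=16; 16÷16/256÷16 = 1/16

P(ssTtbbMm) = 1/16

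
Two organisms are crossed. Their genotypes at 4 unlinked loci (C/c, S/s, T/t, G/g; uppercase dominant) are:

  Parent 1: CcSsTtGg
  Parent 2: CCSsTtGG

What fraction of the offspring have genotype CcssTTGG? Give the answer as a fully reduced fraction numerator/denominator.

P(CcssTTGG) = 1/64

CcSsTtGg gametes: CSTG×1, CSTg×1, CStG×1, CStg×1, CsTG×1, CsTg×1, CstG×1, Cstg×1, cSTG×1, cSTg×1, cStG×1, cStg×1, csTG×1, csTg×1, cstG×1, cstg×1
CCSsTtGG gametes: CSTG×4, CStG×4, CsTG×4, CstG×4
CcSsTtGg×CCSsTtGG grid (16·16=256): CCSSTTGG=4 CCSSTTGg=4 CCSSTtGG=8 CCSSTtGg=8 CCSSttGG=4 CCSSttGg=4 CCSsTTGG=8 CCSsTTGg=8 CCSsTtGG=16 CCSsTtGg=16 CCSsttGG=8 CCSsttGg=8 CCssTTGG=4 CCssTTGg=4 CCssTtGG=8 CCssTtGg=8 CCssttGG=4 CCssttGg=4 CcSSTTGG=4 CcSSTTGg=4 CcSSTtGG=8 CcSSTtGg=8 CcSSttGG=4 CcSSttGg=4 CcSsTTGG=8 CcSsTTGg=8 CcSsTtGG=16 CcSsTtGg=16 CcSsttGG=8 CcSsttGg=8 CcssTTGG=4 CcssTTGg=4 CcssTtGG=8 CcssTtGg=8 CcssttGG=4 CcssttGg=4
CcssTTGG hits 4/256; gcd=4; 4÷4/256÷4 = 1/64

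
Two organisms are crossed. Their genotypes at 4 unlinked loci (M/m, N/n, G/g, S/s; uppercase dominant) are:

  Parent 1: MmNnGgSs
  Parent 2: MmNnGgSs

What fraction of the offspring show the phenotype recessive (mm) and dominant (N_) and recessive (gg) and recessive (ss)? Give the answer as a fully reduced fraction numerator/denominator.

MmNnGgSs gametes: MNGS×1, MNGs×1, MNgS×1, MNgs×1, MnGS×1, MnGs×1, MngS×1, Mngs×1, mNGS×1, mNGs×1, mNgS×1, mNgs×1, mnGS×1, mnGs×1, mngS×1, mngs×1
MmNnGgSs gametes: MNGS×1, MNGs×1, MNgS×1, MNgs×1, MnGS×1, MnGs×1, MngS×1, Mngs×1, mNGS×1, mNGs×1, mNgS×1, mNgs×1, mnGS×1, mnGs×1, mngS×1, mngs×1
MmNnGgSs×MmNnGgSs grid (16·16=256): MMNNGGSS=1 MMNNGGSs=2 MMNNGGss=1 MMNNGgSS=2 MMNNGgSs=4 MMNNGgss=2 MMNNggSS=1 MMNNggSs=2 MMNNggss=1 MMNnGGSS=2 MMNnGGSs=4 MMNnGGss=2 MMNnGgSS=4 MMNnGgSs=8 MMNnGgss=4 MMNnggSS=2 MMNnggSs=4 MMNnggss=2 MMnnGGSS=1 MMnnGGSs=2 MMnnGGss=1 MMnnGgSS=2 MMnnGgSs=4 MMnnGgss=2 MMnnggSS=1 MMnnggSs=2 MMnnggss=1 MmNNGGSS=2 MmNNGGSs=4 MmNNGGss=2 MmNNGgSS=4 MmNNGgSs=8 MmNNGgss=4 MmNNggSS=2 MmNNggSs=4 MmNNggss=2 MmNnGGSS=4 MmNnGGSs=8 MmNnGGss=4 MmNnGgSS=8 MmNnGgSs=16 MmNnGgss=8 MmNnggSS=4 MmNnggSs=8 MmNnggss=4 MmnnGGSS=2 MmnnGGSs=4 MmnnGGss=2 MmnnGgSS=4 MmnnGgSs=8 MmnnGgss=4 MmnnggSS=2 MmnnggSs=4 Mmnnggss=2 mmNNGGSS=1 mmNNGGSs=2 mmNNGGss=1 mmNNGgSS=2 mmNNGgSs=4 mmNNGgss=2 mmNNggSS=1 mmNNggSs=2 mmNNggss=1 mmNnGGSS=2 mmNnGGSs=4 mmNnGGss=2 mmNnGgSS=4 mmNnGgSs=8 mmNnGgss=4 mmNnggSS=2 mmNnggSs=4 mmNnggss=2 mmnnGGSS=1 mmnnGGSs=2 mmnnGGss=1 mmnnGgSS=2 mmnnGgSs=4 mmnnGgss=2 mmnnggSS=1 mmnnggSs=2 mmnnggss=1
mm N_ gg ss hits 3/256; gcd=1; 3÷1/256÷1 = 3/256

P(mm N_ gg ss) = 3/256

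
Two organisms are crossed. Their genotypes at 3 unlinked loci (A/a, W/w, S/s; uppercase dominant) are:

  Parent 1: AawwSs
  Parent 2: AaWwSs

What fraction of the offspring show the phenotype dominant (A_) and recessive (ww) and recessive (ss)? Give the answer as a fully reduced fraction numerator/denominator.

AawwSs gametes: AwS×2, Aws×2, awS×2, aws×2
AaWwSs gametes: AWS×1, AWs×1, AwS×1, Aws×1, aWS×1, aWs×1, awS×1, aws×1
AawwSs×AaWwSs grid (8·8=64): AAWwSS=2 AAWwSs=4 AAWwss=2 AAwwSS=2 AAwwSs=4 AAwwss=2 AaWwSS=4 AaWwSs=8 AaWwss=4 AawwSS=4 AawwSs=8 Aawwss=4 aaWwSS=2 aaWwSs=4 aaWwss=2 aawwSS=2 aawwSs=4 aawwss=2
A_ ww ss hits 6/64; gcd=2; 6÷2/64÷2 = 3/32

P(A_ ww ss) = 3/32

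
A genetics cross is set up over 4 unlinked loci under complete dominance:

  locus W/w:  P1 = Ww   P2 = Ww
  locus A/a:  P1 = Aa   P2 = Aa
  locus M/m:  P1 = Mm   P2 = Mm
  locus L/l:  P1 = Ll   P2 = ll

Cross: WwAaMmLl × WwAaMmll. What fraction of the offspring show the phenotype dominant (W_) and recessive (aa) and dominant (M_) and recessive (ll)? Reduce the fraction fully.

WwAaMmLl gametes: WAML×1, WAMl×1, WAmL×1, WAml×1, WaML×1, WaMl×1, WamL×1, Waml×1, wAML×1, wAMl×1, wAmL×1, wAml×1, waML×1, waMl×1, wamL×1, waml×1
WwAaMmll gametes: WAMl×2, WAml×2, WaMl×2, Waml×2, wAMl×2, wAml×2, waMl×2, waml×2
WwAaMmLl×WwAaMmll grid (16·16=256): WWAAMMLl=2 WWAAMMll=2 WWAAMmLl=4 WWAAMmll=4 WWAAmmLl=2 WWAAmmll=2 WWAaMMLl=4 WWAaMMll=4 WWAaMmLl=8 WWAaMmll=8 WWAammLl=4 WWAammll=4 WWaaMMLl=2 WWaaMMll=2 WWaaMmLl=4 WWaaMmll=4 WWaammLl=2 WWaammll=2 WwAAMMLl=4 WwAAMMll=4 WwAAMmLl=8 WwAAMmll=8 WwAAmmLl=4 WwAAmmll=4 WwAaMMLl=8 WwAaMMll=8 WwAaMmLl=16 WwAaMmll=16 WwAammLl=8 WwAammll=8 WwaaMMLl=4 WwaaMMll=4 WwaaMmLl=8 WwaaMmll=8 WwaammLl=4 Wwaammll=4 wwAAMMLl=2 wwAAMMll=2 wwAAMmLl=4 wwAAMmll=4 wwAAmmLl=2 wwAAmmll=2 wwAaMMLl=4 wwAaMMll=4 wwAaMmLl=8 wwAaMmll=8 wwAammLl=4 wwAammll=4 wwaaMMLl=2 wwaaMMll=2 wwaaMmLl=4 wwaaMmll=4 wwaammLl=2 wwaammll=2
W_ aa M_ ll hits 18/256; gcd=2; 18÷2/256÷2 = 9/128

P(W_ aa M_ ll) = 9/128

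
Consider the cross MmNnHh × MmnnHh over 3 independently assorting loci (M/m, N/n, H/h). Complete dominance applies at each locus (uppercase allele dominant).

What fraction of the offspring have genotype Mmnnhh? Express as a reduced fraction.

P(Mmnnhh) = 1/16

MmNnHh gametes: MNH×1, MNh×1, MnH×1, Mnh×1, mNH×1, mNh×1, mnH×1, mnh×1
MmnnHh gametes: MnH×2, Mnh×2, mnH×2, mnh×2
MmNnHh×MmnnHh grid (8·8=64): MMNnHH=2 MMNnHh=4 MMNnhh=2 MMnnHH=2 MMnnHh=4 MMnnhh=2 MmNnHH=4 MmNnHh=8 MmNnhh=4 MmnnHH=4 MmnnHh=8 Mmnnhh=4 mmNnHH=2 mmNnHh=4 mmNnhh=2 mmnnHH=2 mmnnHh=4 mmnnhh=2
Mmnnhh hits 4/64; gcd=4; 4÷4/64÷4 = 1/16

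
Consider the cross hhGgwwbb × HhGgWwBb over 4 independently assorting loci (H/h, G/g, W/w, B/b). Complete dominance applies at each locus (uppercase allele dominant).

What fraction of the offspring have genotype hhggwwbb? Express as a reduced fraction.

hhGgwwbb gametes: hGwb×8, hgwb×8
HhGgWwBb gametes: HGWB×1, HGWb×1, HGwB×1, HGwb×1, HgWB×1, HgWb×1, HgwB×1, Hgwb×1, hGWB×1, hGWb×1, hGwB×1, hGwb×1, hgWB×1, hgWb×1, hgwB×1, hgwb×1
hhGgwwbb×HhGgWwBb grid (16·16=256): HhGGWwBb=8 HhGGWwbb=8 HhGGwwBb=8 HhGGwwbb=8 HhGgWwBb=16 HhGgWwbb=16 HhGgwwBb=16 HhGgwwbb=16 HhggWwBb=8 HhggWwbb=8 HhggwwBb=8 Hhggwwbb=8 hhGGWwBb=8 hhGGWwbb=8 hhGGwwBb=8 hhGGwwbb=8 hhGgWwBb=16 hhGgWwbb=16 hhGgwwBb=16 hhGgwwbb=16 hhggWwBb=8 hhggWwbb=8 hhggwwBb=8 hhggwwbb=8
hhggwwbb hits 8/256; gcd=8; 8÷8/256÷8 = 1/32

P(hhggwwbb) = 1/32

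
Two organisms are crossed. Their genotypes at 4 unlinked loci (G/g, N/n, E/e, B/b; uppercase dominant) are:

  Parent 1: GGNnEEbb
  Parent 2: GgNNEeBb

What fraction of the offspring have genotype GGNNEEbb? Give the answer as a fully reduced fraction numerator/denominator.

P(GGNNEEbb) = 1/16

GGNnEEbb gametes: GNEb×8, GnEb×8
GgNNEeBb gametes: GNEB×2, GNEb×2, GNeB×2, GNeb×2, gNEB×2, gNEb×2, gNeB×2, gNeb×2
GGNnEEbb×GgNNEeBb grid (16·16=256): GGNNEEBb=16 GGNNEEbb=16 GGNNEeBb=16 GGNNEebb=16 GGNnEEBb=16 GGNnEEbb=16 GGNnEeBb=16 GGNnEebb=16 GgNNEEBb=16 GgNNEEbb=16 GgNNEeBb=16 GgNNEebb=16 GgNnEEBb=16 GgNnEEbb=16 GgNnEeBb=16 GgNnEebb=16
GGNNEEbb hits 16/256; gcd=16; 16÷16/256÷16 = 1/16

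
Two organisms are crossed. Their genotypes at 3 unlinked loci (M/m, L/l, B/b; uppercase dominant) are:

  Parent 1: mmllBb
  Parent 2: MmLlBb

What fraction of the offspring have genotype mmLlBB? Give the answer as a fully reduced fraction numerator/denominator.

P(mmLlBB) = 1/16

mmllBb gametes: mlB×4, mlb×4
MmLlBb gametes: MLB×1, MLb×1, MlB×1, Mlb×1, mLB×1, mLb×1, mlB×1, mlb×1
mmllBb×MmLlBb grid (8·8=64): MmLlBB=4 MmLlBb=8 MmLlbb=4 MmllBB=4 MmllBb=8 Mmllbb=4 mmLlBB=4 mmLlBb=8 mmLlbb=4 mmllBB=4 mmllBb=8 mmllbb=4
mmLlBB hits 4/64; gcd=4; 4÷4/64÷4 = 1/16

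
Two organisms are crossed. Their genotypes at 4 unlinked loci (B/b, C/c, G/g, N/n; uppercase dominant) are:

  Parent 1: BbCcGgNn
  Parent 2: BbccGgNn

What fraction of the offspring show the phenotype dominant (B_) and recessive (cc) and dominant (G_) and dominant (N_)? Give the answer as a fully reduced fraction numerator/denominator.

BbCcGgNn gametes: BCGN×1, BCGn×1, BCgN×1, BCgn×1, BcGN×1, BcGn×1, BcgN×1, Bcgn×1, bCGN×1, bCGn×1, bCgN×1, bCgn×1, bcGN×1, bcGn×1, bcgN×1, bcgn×1
BbccGgNn gametes: BcGN×2, BcGn×2, BcgN×2, Bcgn×2, bcGN×2, bcGn×2, bcgN×2, bcgn×2
BbCcGgNn×BbccGgNn grid (16·16=256): BBCcGGNN=2 BBCcGGNn=4 BBCcGGnn=2 BBCcGgNN=4 BBCcGgNn=8 BBCcGgnn=4 BBCcggNN=2 BBCcggNn=4 BBCcggnn=2 BBccGGNN=2 BBccGGNn=4 BBccGGnn=2 BBccGgNN=4 BBccGgNn=8 BBccGgnn=4 BBccggNN=2 BBccggNn=4 BBccggnn=2 BbCcGGNN=4 BbCcGGNn=8 BbCcGGnn=4 BbCcGgNN=8 BbCcGgNn=16 BbCcGgnn=8 BbCcggNN=4 BbCcggNn=8 BbCcggnn=4 BbccGGNN=4 BbccGGNn=8 BbccGGnn=4 BbccGgNN=8 BbccGgNn=16 BbccGgnn=8 BbccggNN=4 BbccggNn=8 Bbccggnn=4 bbCcGGNN=2 bbCcGGNn=4 bbCcGGnn=2 bbCcGgNN=4 bbCcGgNn=8 bbCcGgnn=4 bbCcggNN=2 bbCcggNn=4 bbCcggnn=2 bbccGGNN=2 bbccGGNn=4 bbccGGnn=2 bbccGgNN=4 bbccGgNn=8 bbccGgnn=4 bbccggNN=2 bbccggNn=4 bbccggnn=2
B_ cc G_ N_ hits 54/256; gcd=2; 54÷2/256÷2 = 27/128

P(B_ cc G_ N_) = 27/128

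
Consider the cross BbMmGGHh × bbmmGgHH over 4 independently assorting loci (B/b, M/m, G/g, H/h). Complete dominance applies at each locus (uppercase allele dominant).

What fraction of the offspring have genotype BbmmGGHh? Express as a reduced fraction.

P(BbmmGGHh) = 1/16

BbMmGGHh gametes: BMGH×2, BMGh×2, BmGH×2, BmGh×2, bMGH×2, bMGh×2, bmGH×2, bmGh×2
bbmmGgHH gametes: bmGH×8, bmgH×8
BbMmGGHh×bbmmGgHH grid (16·16=256): BbMmGGHH=16 BbMmGGHh=16 BbMmGgHH=16 BbMmGgHh=16 BbmmGGHH=16 BbmmGGHh=16 BbmmGgHH=16 BbmmGgHh=16 bbMmGGHH=16 bbMmGGHh=16 bbMmGgHH=16 bbMmGgHh=16 bbmmGGHH=16 bbmmGGHh=16 bbmmGgHH=16 bbmmGgHh=16
BbmmGGHh hits 16/256; gcd=16; 16÷16/256÷16 = 1/16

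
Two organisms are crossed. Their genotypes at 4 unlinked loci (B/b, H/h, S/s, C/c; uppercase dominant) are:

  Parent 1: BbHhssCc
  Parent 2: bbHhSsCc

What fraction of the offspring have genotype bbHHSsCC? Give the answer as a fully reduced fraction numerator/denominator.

BbHhssCc gametes: BHsC×2, BHsc×2, BhsC×2, Bhsc×2, bHsC×2, bHsc×2, bhsC×2, bhsc×2
bbHhSsCc gametes: bHSC×2, bHSc×2, bHsC×2, bHsc×2, bhSC×2, bhSc×2, bhsC×2, bhsc×2
BbHhssCc×bbHhSsCc grid (16·16=256): BbHHSsCC=4 BbHHSsCc=8 BbHHSscc=4 BbHHssCC=4 BbHHssCc=8 BbHHsscc=4 BbHhSsCC=8 BbHhSsCc=16 BbHhSscc=8 BbHhssCC=8 BbHhssCc=16 BbHhsscc=8 BbhhSsCC=4 BbhhSsCc=8 BbhhSscc=4 BbhhssCC=4 BbhhssCc=8 Bbhhsscc=4 bbHHSsCC=4 bbHHSsCc=8 bbHHSscc=4 bbHHssCC=4 bbHHssCc=8 bbHHsscc=4 bbHhSsCC=8 bbHhSsCc=16 bbHhSscc=8 bbHhssCC=8 bbHhssCc=16 bbHhsscc=8 bbhhSsCC=4 bbhhSsCc=8 bbhhSscc=4 bbhhssCC=4 bbhhssCc=8 bbhhsscc=4
bbHHSsCC hits 4/256; gcd=4; 4÷4/256÷4 = 1/64

P(bbHHSsCC) = 1/64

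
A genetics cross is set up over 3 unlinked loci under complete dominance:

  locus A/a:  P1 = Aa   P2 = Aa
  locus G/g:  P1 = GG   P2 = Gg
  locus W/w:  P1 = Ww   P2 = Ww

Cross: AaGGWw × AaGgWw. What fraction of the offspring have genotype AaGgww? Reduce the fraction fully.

P(AaGgww) = 1/16

AaGGWw gametes: AGW×2, AGw×2, aGW×2, aGw×2
AaGgWw gametes: AGW×1, AGw×1, AgW×1, Agw×1, aGW×1, aGw×1, agW×1, agw×1
AaGGWw×AaGgWw grid (8·8=64): AAGGWW=2 AAGGWw=4 AAGGww=2 AAGgWW=2 AAGgWw=4 AAGgww=2 AaGGWW=4 AaGGWw=8 AaGGww=4 AaGgWW=4 AaGgWw=8 AaGgww=4 aaGGWW=2 aaGGWw=4 aaGGww=2 aaGgWW=2 aaGgWw=4 aaGgww=2
AaGgww hits 4/64; gcd=4; 4÷4/64÷4 = 1/16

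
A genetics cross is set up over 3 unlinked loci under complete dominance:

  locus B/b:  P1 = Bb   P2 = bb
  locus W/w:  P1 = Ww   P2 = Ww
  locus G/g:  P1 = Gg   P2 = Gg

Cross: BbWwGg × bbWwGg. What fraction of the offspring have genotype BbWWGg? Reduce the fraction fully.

P(BbWWGg) = 1/16

BbWwGg gametes: BWG×1, BWg×1, BwG×1, Bwg×1, bWG×1, bWg×1, bwG×1, bwg×1
bbWwGg gametes: bWG×2, bWg×2, bwG×2, bwg×2
BbWwGg×bbWwGg grid (8·8=64): BbWWGG=2 BbWWGg=4 BbWWgg=2 BbWwGG=4 BbWwGg=8 BbWwgg=4 BbwwGG=2 BbwwGg=4 Bbwwgg=2 bbWWGG=2 bbWWGg=4 bbWWgg=2 bbWwGG=4 bbWwGg=8 bbWwgg=4 bbwwGG=2 bbwwGg=4 bbwwgg=2
BbWWGg hits 4/64; gcd=4; 4÷4/64÷4 = 1/16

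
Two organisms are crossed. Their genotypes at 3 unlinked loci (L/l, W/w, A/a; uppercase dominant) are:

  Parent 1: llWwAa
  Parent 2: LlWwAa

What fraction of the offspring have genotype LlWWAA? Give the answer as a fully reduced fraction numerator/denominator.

P(LlWWAA) = 1/32

llWwAa gametes: lWA×2, lWa×2, lwA×2, lwa×2
LlWwAa gametes: LWA×1, LWa×1, LwA×1, Lwa×1, lWA×1, lWa×1, lwA×1, lwa×1
llWwAa×LlWwAa grid (8·8=64): LlWWAA=2 LlWWAa=4 LlWWaa=2 LlWwAA=4 LlWwAa=8 LlWwaa=4 LlwwAA=2 LlwwAa=4 Llwwaa=2 llWWAA=2 llWWAa=4 llWWaa=2 llWwAA=4 llWwAa=8 llWwaa=4 llwwAA=2 llwwAa=4 llwwaa=2
LlWWAA hits 2/64; gcd=2; 2÷2/64÷2 = 1/32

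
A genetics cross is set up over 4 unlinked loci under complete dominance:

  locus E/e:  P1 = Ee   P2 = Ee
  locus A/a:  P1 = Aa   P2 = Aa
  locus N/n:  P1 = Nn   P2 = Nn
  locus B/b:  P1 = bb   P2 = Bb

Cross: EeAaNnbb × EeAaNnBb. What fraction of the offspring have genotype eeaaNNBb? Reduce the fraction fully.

P(eeaaNNBb) = 1/128

EeAaNnbb gametes: EANb×2, EAnb×2, EaNb×2, Eanb×2, eANb×2, eAnb×2, eaNb×2, eanb×2
EeAaNnBb gametes: EANB×1, EANb×1, EAnB×1, EAnb×1, EaNB×1, EaNb×1, EanB×1, Eanb×1, eANB×1, eANb×1, eAnB×1, eAnb×1, eaNB×1, eaNb×1, eanB×1, eanb×1
EeAaNnbb×EeAaNnBb grid (16·16=256): EEAANNBb=2 EEAANNbb=2 EEAANnBb=4 EEAANnbb=4 EEAAnnBb=2 EEAAnnbb=2 EEAaNNBb=4 EEAaNNbb=4 EEAaNnBb=8 EEAaNnbb=8 EEAannBb=4 EEAannbb=4 EEaaNNBb=2 EEaaNNbb=2 EEaaNnBb=4 EEaaNnbb=4 EEaannBb=2 EEaannbb=2 EeAANNBb=4 EeAANNbb=4 EeAANnBb=8 EeAANnbb=8 EeAAnnBb=4 EeAAnnbb=4 EeAaNNBb=8 EeAaNNbb=8 EeAaNnBb=16 EeAaNnbb=16 EeAannBb=8 EeAannbb=8 EeaaNNBb=4 EeaaNNbb=4 EeaaNnBb=8 EeaaNnbb=8 EeaannBb=4 Eeaannbb=4 eeAANNBb=2 eeAANNbb=2 eeAANnBb=4 eeAANnbb=4 eeAAnnBb=2 eeAAnnbb=2 eeAaNNBb=4 eeAaNNbb=4 eeAaNnBb=8 eeAaNnbb=8 eeAannBb=4 eeAannbb=4 eeaaNNBb=2 eeaaNNbb=2 eeaaNnBb=4 eeaaNnbb=4 eeaannBb=2 eeaannbb=2
eeaaNNBb hits 2/256; gcd=2; 2÷2/256÷2 = 1/128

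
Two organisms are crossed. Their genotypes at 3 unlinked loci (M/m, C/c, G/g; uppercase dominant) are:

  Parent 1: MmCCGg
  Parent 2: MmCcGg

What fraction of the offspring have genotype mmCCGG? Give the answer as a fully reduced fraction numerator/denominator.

MmCCGg gametes: MCG×2, MCg×2, mCG×2, mCg×2
MmCcGg gametes: MCG×1, MCg×1, McG×1, Mcg×1, mCG×1, mCg×1, mcG×1, mcg×1
MmCCGg×MmCcGg grid (8·8=64): MMCCGG=2 MMCCGg=4 MMCCgg=2 MMCcGG=2 MMCcGg=4 MMCcgg=2 MmCCGG=4 MmCCGg=8 MmCCgg=4 MmCcGG=4 MmCcGg=8 MmCcgg=4 mmCCGG=2 mmCCGg=4 mmCCgg=2 mmCcGG=2 mmCcGg=4 mmCcgg=2
mmCCGG hits 2/64; gcd=2; 2÷2/64÷2 = 1/32

P(mmCCGG) = 1/32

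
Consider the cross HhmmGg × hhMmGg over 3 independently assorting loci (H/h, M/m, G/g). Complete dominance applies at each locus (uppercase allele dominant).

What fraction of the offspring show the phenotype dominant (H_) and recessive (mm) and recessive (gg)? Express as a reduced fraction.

P(H_ mm gg) = 1/16

HhmmGg gametes: HmG×2, Hmg×2, hmG×2, hmg×2
hhMmGg gametes: hMG×2, hMg×2, hmG×2, hmg×2
HhmmGg×hhMmGg grid (8·8=64): HhMmGG=4 HhMmGg=8 HhMmgg=4 HhmmGG=4 HhmmGg=8 Hhmmgg=4 hhMmGG=4 hhMmGg=8 hhMmgg=4 hhmmGG=4 hhmmGg=8 hhmmgg=4
H_ mm gg hits 4/64; gcd=4; 4÷4/64÷4 = 1/16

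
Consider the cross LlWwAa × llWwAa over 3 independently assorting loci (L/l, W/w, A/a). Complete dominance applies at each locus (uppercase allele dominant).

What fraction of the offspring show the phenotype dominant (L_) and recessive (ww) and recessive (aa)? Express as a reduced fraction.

P(L_ ww aa) = 1/32

LlWwAa gametes: LWA×1, LWa×1, LwA×1, Lwa×1, lWA×1, lWa×1, lwA×1, lwa×1
llWwAa gametes: lWA×2, lWa×2, lwA×2, lwa×2
LlWwAa×llWwAa grid (8·8=64): LlWWAA=2 LlWWAa=4 LlWWaa=2 LlWwAA=4 LlWwAa=8 LlWwaa=4 LlwwAA=2 LlwwAa=4 Llwwaa=2 llWWAA=2 llWWAa=4 llWWaa=2 llWwAA=4 llWwAa=8 llWwaa=4 llwwAA=2 llwwAa=4 llwwaa=2
L_ ww aa hits 2/64; gcd=2; 2÷2/64÷2 = 1/32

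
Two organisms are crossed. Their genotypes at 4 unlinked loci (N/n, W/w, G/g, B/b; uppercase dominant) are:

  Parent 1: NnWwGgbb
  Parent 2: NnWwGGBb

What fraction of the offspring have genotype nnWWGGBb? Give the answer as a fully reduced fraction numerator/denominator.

P(nnWWGGBb) = 1/64

NnWwGgbb gametes: NWGb×2, NWgb×2, NwGb×2, Nwgb×2, nWGb×2, nWgb×2, nwGb×2, nwgb×2
NnWwGGBb gametes: NWGB×2, NWGb×2, NwGB×2, NwGb×2, nWGB×2, nWGb×2, nwGB×2, nwGb×2
NnWwGgbb×NnWwGGBb grid (16·16=256): NNWWGGBb=4 NNWWGGbb=4 NNWWGgBb=4 NNWWGgbb=4 NNWwGGBb=8 NNWwGGbb=8 NNWwGgBb=8 NNWwGgbb=8 NNwwGGBb=4 NNwwGGbb=4 NNwwGgBb=4 NNwwGgbb=4 NnWWGGBb=8 NnWWGGbb=8 NnWWGgBb=8 NnWWGgbb=8 NnWwGGBb=16 NnWwGGbb=16 NnWwGgBb=16 NnWwGgbb=16 NnwwGGBb=8 NnwwGGbb=8 NnwwGgBb=8 NnwwGgbb=8 nnWWGGBb=4 nnWWGGbb=4 nnWWGgBb=4 nnWWGgbb=4 nnWwGGBb=8 nnWwGGbb=8 nnWwGgBb=8 nnWwGgbb=8 nnwwGGBb=4 nnwwGGbb=4 nnwwGgBb=4 nnwwGgbb=4
nnWWGGBb hits 4/256; gcd=4; 4÷4/256÷4 = 1/64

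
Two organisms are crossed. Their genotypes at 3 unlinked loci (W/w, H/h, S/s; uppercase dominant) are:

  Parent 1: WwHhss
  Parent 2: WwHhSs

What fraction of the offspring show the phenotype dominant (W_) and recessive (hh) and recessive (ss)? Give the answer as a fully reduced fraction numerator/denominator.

WwHhss gametes: WHs×2, Whs×2, wHs×2, whs×2
WwHhSs gametes: WHS×1, WHs×1, WhS×1, Whs×1, wHS×1, wHs×1, whS×1, whs×1
WwHhss×WwHhSs grid (8·8=64): WWHHSs=2 WWHHss=2 WWHhSs=4 WWHhss=4 WWhhSs=2 WWhhss=2 WwHHSs=4 WwHHss=4 WwHhSs=8 WwHhss=8 WwhhSs=4 Wwhhss=4 wwHHSs=2 wwHHss=2 wwHhSs=4 wwHhss=4 wwhhSs=2 wwhhss=2
W_ hh ss hits 6/64; gcd=2; 6÷2/64÷2 = 3/32

P(W_ hh ss) = 3/32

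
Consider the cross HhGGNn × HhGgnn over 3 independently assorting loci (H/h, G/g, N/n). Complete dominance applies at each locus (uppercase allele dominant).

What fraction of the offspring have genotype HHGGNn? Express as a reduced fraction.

HhGGNn gametes: HGN×2, HGn×2, hGN×2, hGn×2
HhGgnn gametes: HGn×2, Hgn×2, hGn×2, hgn×2
HhGGNn×HhGgnn grid (8·8=64): HHGGNn=4 HHGGnn=4 HHGgNn=4 HHGgnn=4 HhGGNn=8 HhGGnn=8 HhGgNn=8 HhGgnn=8 hhGGNn=4 hhGGnn=4 hhGgNn=4 hhGgnn=4
HHGGNn hits 4/64; gcd=4; 4÷4/64÷4 = 1/16

P(HHGGNn) = 1/16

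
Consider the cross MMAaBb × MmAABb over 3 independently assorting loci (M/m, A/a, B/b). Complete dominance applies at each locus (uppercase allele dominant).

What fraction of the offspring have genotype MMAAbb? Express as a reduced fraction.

MMAaBb gametes: MAB×2, MAb×2, MaB×2, Mab×2
MmAABb gametes: MAB×2, MAb×2, mAB×2, mAb×2
MMAaBb×MmAABb grid (8·8=64): MMAABB=4 MMAABb=8 MMAAbb=4 MMAaBB=4 MMAaBb=8 MMAabb=4 MmAABB=4 MmAABb=8 MmAAbb=4 MmAaBB=4 MmAaBb=8 MmAabb=4
MMAAbb hits 4/64; gcd=4; 4÷4/64÷4 = 1/16

P(MMAAbb) = 1/16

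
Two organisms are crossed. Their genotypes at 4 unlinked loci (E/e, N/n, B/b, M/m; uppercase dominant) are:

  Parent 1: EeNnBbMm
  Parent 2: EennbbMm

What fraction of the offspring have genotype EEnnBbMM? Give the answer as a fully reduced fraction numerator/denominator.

EeNnBbMm gametes: ENBM×1, ENBm×1, ENbM×1, ENbm×1, EnBM×1, EnBm×1, EnbM×1, Enbm×1, eNBM×1, eNBm×1, eNbM×1, eNbm×1, enBM×1, enBm×1, enbM×1, enbm×1
EennbbMm gametes: EnbM×4, Enbm×4, enbM×4, enbm×4
EeNnBbMm×EennbbMm grid (16·16=256): EENnBbMM=4 EENnBbMm=8 EENnBbmm=4 EENnbbMM=4 EENnbbMm=8 EENnbbmm=4 EEnnBbMM=4 EEnnBbMm=8 EEnnBbmm=4 EEnnbbMM=4 EEnnbbMm=8 EEnnbbmm=4 EeNnBbMM=8 EeNnBbMm=16 EeNnBbmm=8 EeNnbbMM=8 EeNnbbMm=16 EeNnbbmm=8 EennBbMM=8 EennBbMm=16 EennBbmm=8 EennbbMM=8 EennbbMm=16 Eennbbmm=8 eeNnBbMM=4 eeNnBbMm=8 eeNnBbmm=4 eeNnbbMM=4 eeNnbbMm=8 eeNnbbmm=4 eennBbMM=4 eennBbMm=8 eennBbmm=4 eennbbMM=4 eennbbMm=8 eennbbmm=4
EEnnBbMM hits 4/256; gcd=4; 4÷4/256÷4 = 1/64

P(EEnnBbMM) = 1/64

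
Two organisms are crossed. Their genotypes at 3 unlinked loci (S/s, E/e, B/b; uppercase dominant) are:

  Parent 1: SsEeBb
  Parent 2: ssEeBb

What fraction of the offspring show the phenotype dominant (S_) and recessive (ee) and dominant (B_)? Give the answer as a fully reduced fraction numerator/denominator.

SsEeBb gametes: SEB×1, SEb×1, SeB×1, Seb×1, sEB×1, sEb×1, seB×1, seb×1
ssEeBb gametes: sEB×2, sEb×2, seB×2, seb×2
SsEeBb×ssEeBb grid (8·8=64): SsEEBB=2 SsEEBb=4 SsEEbb=2 SsEeBB=4 SsEeBb=8 SsEebb=4 SseeBB=2 SseeBb=4 Sseebb=2 ssEEBB=2 ssEEBb=4 ssEEbb=2 ssEeBB=4 ssEeBb=8 ssEebb=4 sseeBB=2 sseeBb=4 sseebb=2
S_ ee B_ hits 6/64; gcd=2; 6÷2/64÷2 = 3/32

P(S_ ee B_) = 3/32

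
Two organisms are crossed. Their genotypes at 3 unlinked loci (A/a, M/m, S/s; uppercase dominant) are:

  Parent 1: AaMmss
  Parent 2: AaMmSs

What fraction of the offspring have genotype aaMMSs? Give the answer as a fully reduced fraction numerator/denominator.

AaMmss gametes: AMs×2, Ams×2, aMs×2, ams×2
AaMmSs gametes: AMS×1, AMs×1, AmS×1, Ams×1, aMS×1, aMs×1, amS×1, ams×1
AaMmss×AaMmSs grid (8·8=64): AAMMSs=2 AAMMss=2 AAMmSs=4 AAMmss=4 AAmmSs=2 AAmmss=2 AaMMSs=4 AaMMss=4 AaMmSs=8 AaMmss=8 AammSs=4 Aammss=4 aaMMSs=2 aaMMss=2 aaMmSs=4 aaMmss=4 aammSs=2 aammss=2
aaMMSs hits 2/64; gcd=2; 2÷2/64÷2 = 1/32

P(aaMMSs) = 1/32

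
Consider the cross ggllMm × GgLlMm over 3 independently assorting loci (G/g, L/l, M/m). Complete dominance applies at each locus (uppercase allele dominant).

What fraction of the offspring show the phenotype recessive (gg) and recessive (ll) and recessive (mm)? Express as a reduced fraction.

P(gg ll mm) = 1/16

ggllMm gametes: glM×4, glm×4
GgLlMm gametes: GLM×1, GLm×1, GlM×1, Glm×1, gLM×1, gLm×1, glM×1, glm×1
ggllMm×GgLlMm grid (8·8=64): GgLlMM=4 GgLlMm=8 GgLlmm=4 GgllMM=4 GgllMm=8 Ggllmm=4 ggLlMM=4 ggLlMm=8 ggLlmm=4 ggllMM=4 ggllMm=8 ggllmm=4
gg ll mm hits 4/64; gcd=4; 4÷4/64÷4 = 1/16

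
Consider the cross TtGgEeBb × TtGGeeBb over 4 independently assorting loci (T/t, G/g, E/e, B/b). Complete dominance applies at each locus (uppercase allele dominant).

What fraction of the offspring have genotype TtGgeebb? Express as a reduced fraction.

P(TtGgeebb) = 1/32

TtGgEeBb gametes: TGEB×1, TGEb×1, TGeB×1, TGeb×1, TgEB×1, TgEb×1, TgeB×1, Tgeb×1, tGEB×1, tGEb×1, tGeB×1, tGeb×1, tgEB×1, tgEb×1, tgeB×1, tgeb×1
TtGGeeBb gametes: TGeB×4, TGeb×4, tGeB×4, tGeb×4
TtGgEeBb×TtGGeeBb grid (16·16=256): TTGGEeBB=4 TTGGEeBb=8 TTGGEebb=4 TTGGeeBB=4 TTGGeeBb=8 TTGGeebb=4 TTGgEeBB=4 TTGgEeBb=8 TTGgEebb=4 TTGgeeBB=4 TTGgeeBb=8 TTGgeebb=4 TtGGEeBB=8 TtGGEeBb=16 TtGGEebb=8 TtGGeeBB=8 TtGGeeBb=16 TtGGeebb=8 TtGgEeBB=8 TtGgEeBb=16 TtGgEebb=8 TtGgeeBB=8 TtGgeeBb=16 TtGgeebb=8 ttGGEeBB=4 ttGGEeBb=8 ttGGEebb=4 ttGGeeBB=4 ttGGeeBb=8 ttGGeebb=4 ttGgEeBB=4 ttGgEeBb=8 ttGgEebb=4 ttGgeeBB=4 ttGgeeBb=8 ttGgeebb=4
TtGgeebb hits 8/256; gcd=8; 8÷8/256÷8 = 1/32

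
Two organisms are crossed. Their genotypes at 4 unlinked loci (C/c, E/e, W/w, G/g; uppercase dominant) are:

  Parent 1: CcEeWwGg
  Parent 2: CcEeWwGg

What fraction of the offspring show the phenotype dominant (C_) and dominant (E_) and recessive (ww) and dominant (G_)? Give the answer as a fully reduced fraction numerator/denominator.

CcEeWwGg gametes: CEWG×1, CEWg×1, CEwG×1, CEwg×1, CeWG×1, CeWg×1, CewG×1, Cewg×1, cEWG×1, cEWg×1, cEwG×1, cEwg×1, ceWG×1, ceWg×1, cewG×1, cewg×1
CcEeWwGg gametes: CEWG×1, CEWg×1, CEwG×1, CEwg×1, CeWG×1, CeWg×1, CewG×1, Cewg×1, cEWG×1, cEWg×1, cEwG×1, cEwg×1, ceWG×1, ceWg×1, cewG×1, cewg×1
CcEeWwGg×CcEeWwGg grid (16·16=256): CCEEWWGG=1 CCEEWWGg=2 CCEEWWgg=1 CCEEWwGG=2 CCEEWwGg=4 CCEEWwgg=2 CCEEwwGG=1 CCEEwwGg=2 CCEEwwgg=1 CCEeWWGG=2 CCEeWWGg=4 CCEeWWgg=2 CCEeWwGG=4 CCEeWwGg=8 CCEeWwgg=4 CCEewwGG=2 CCEewwGg=4 CCEewwgg=2 CCeeWWGG=1 CCeeWWGg=2 CCeeWWgg=1 CCeeWwGG=2 CCeeWwGg=4 CCeeWwgg=2 CCeewwGG=1 CCeewwGg=2 CCeewwgg=1 CcEEWWGG=2 CcEEWWGg=4 CcEEWWgg=2 CcEEWwGG=4 CcEEWwGg=8 CcEEWwgg=4 CcEEwwGG=2 CcEEwwGg=4 CcEEwwgg=2 CcEeWWGG=4 CcEeWWGg=8 CcEeWWgg=4 CcEeWwGG=8 CcEeWwGg=16 CcEeWwgg=8 CcEewwGG=4 CcEewwGg=8 CcEewwgg=4 CceeWWGG=2 CceeWWGg=4 CceeWWgg=2 CceeWwGG=4 CceeWwGg=8 CceeWwgg=4 CceewwGG=2 CceewwGg=4 Cceewwgg=2 ccEEWWGG=1 ccEEWWGg=2 ccEEWWgg=1 ccEEWwGG=2 ccEEWwGg=4 ccEEWwgg=2 ccEEwwGG=1 ccEEwwGg=2 ccEEwwgg=1 ccEeWWGG=2 ccEeWWGg=4 ccEeWWgg=2 ccEeWwGG=4 ccEeWwGg=8 ccEeWwgg=4 ccEewwGG=2 ccEewwGg=4 ccEewwgg=2 cceeWWGG=1 cceeWWGg=2 cceeWWgg=1 cceeWwGG=2 cceeWwGg=4 cceeWwgg=2 cceewwGG=1 cceewwGg=2 cceewwgg=1
C_ E_ ww G_ hits 27/256; gcd=1; 27÷1/256÷1 = 27/256

P(C_ E_ ww G_) = 27/256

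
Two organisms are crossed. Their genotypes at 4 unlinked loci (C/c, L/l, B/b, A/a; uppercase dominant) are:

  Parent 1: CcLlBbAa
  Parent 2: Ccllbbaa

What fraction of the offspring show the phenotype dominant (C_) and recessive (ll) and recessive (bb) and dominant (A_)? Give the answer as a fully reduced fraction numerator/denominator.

CcLlBbAa gametes: CLBA×1, CLBa×1, CLbA×1, CLba×1, ClBA×1, ClBa×1, ClbA×1, Clba×1, cLBA×1, cLBa×1, cLbA×1, cLba×1, clBA×1, clBa×1, clbA×1, clba×1
Ccllbbaa gametes: Clba×8, clba×8
CcLlBbAa×Ccllbbaa grid (16·16=256): CCLlBbAa=8 CCLlBbaa=8 CCLlbbAa=8 CCLlbbaa=8 CCllBbAa=8 CCllBbaa=8 CCllbbAa=8 CCllbbaa=8 CcLlBbAa=16 CcLlBbaa=16 CcLlbbAa=16 CcLlbbaa=16 CcllBbAa=16 CcllBbaa=16 CcllbbAa=16 Ccllbbaa=16 ccLlBbAa=8 ccLlBbaa=8 ccLlbbAa=8 ccLlbbaa=8 ccllBbAa=8 ccllBbaa=8 ccllbbAa=8 ccllbbaa=8
C_ ll bb A_ hits 24/256; gcd=8; 24÷8/256÷8 = 3/32

P(C_ ll bb A_) = 3/32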